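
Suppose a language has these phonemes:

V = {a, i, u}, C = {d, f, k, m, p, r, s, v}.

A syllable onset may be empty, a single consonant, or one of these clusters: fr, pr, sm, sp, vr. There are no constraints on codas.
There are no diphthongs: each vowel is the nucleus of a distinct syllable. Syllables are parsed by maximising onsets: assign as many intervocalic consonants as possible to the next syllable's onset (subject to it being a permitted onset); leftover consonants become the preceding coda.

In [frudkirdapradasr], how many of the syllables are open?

The vowels are u, i, a, a, a — 5 nuclei, so 5 syllables.
V1 /u/ – V2 /i/: /dk/ splits as /d/ + /k/ (/k/ is the longest suffix that is a licit onset).
V2 /i/ – V3 /a/: cluster /rd/ — the longest permitted-onset suffix is /d/; onset = /d/, preceding coda = /r/.
V3 /a/ – V4 /a/: /pr/ — entire cluster is a permitted onset → onset /pr/, coda ∅.
V4 /a/ – V5 /a/: /d/ is a single consonant, so it becomes the next onset.
So the parse is frud.kir.da.pra.dasr.
Classifying each syllable: /frud/ (closed), /kir/ (closed), /da/ (open), /pra/ (open), /dasr/ (closed).
Open syllables: 2.

2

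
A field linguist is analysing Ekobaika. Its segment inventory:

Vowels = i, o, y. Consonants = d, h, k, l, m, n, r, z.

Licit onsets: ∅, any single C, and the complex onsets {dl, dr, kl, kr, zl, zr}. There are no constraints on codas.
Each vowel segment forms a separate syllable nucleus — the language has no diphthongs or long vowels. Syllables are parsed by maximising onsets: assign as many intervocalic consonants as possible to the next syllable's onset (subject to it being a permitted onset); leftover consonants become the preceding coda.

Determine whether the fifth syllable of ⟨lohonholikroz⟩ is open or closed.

Nuclei (vowels): o, o, o, i, o → 5 syllables.
σ1/σ2 boundary: just /h/ — single C goes to the following onset.
σ2/σ3 boundary: /nh/ splits as /n/ + /h/ (/h/ is the longest suffix that is a licit onset).
σ3/σ4 boundary: /l/ is a single consonant, so it becomes the next onset.
σ4/σ5 boundary: /kr/ — entire cluster is a permitted onset → onset /kr/, coda ∅.
Syllabification: lo.hon.ho.li.kroz.
Syllable 5 is /kroz/ with coda /z/, so it is closed.

closed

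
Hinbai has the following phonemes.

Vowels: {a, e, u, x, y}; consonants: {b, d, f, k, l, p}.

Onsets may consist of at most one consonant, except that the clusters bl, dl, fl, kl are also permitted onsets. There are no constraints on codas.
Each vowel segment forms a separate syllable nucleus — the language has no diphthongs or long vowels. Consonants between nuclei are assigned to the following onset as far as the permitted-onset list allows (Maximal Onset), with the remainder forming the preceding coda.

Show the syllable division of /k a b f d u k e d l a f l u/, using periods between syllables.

kabf.du.ke.dla.flu

Nuclei (vowels): a, u, e, a, u → 5 syllables.
σ1/σ2 boundary: cluster /bfd/ — the longest permitted-onset suffix is /d/; onset = /d/, preceding coda = /bf/.
σ2/σ3 boundary: /k/ → onset of the next syllable (single consonants are always licit onsets).
σ3/σ4 boundary: cluster /dl/ — /dl/ is itself a permitted onset, so the whole cluster goes right; preceding coda = ∅.
σ4/σ5 boundary: /fl/ is a licit onset in full, so it all attaches to the next syllable.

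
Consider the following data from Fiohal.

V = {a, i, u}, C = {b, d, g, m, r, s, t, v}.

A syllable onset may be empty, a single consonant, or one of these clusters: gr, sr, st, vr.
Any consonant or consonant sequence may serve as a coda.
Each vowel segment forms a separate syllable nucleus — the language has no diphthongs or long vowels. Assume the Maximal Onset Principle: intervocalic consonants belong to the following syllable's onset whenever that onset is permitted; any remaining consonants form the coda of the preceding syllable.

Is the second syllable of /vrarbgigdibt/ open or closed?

The vowels are a, i, i — 3 nuclei, so 3 syllables.
V1 /a/ – V2 /i/: /rbg/ splits as /rb/ + /g/ (/g/ is the longest suffix that is a licit onset).
V2 /i/ – V3 /i/: cluster /gd/ — the longest permitted-onset suffix is /d/; onset = /d/, preceding coda = /g/.
So the parse is vrarb.gig.dibt.
Syllable 2 is /gig/ with coda /g/, so it is closed.

closed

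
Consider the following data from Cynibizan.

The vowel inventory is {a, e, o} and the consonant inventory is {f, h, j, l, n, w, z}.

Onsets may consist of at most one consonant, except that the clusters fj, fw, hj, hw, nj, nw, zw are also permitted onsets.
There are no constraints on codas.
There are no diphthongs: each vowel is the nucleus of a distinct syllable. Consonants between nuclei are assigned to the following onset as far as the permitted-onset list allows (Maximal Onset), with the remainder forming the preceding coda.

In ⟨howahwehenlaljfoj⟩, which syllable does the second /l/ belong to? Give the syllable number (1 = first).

Nuclei (vowels): o, a, e, e, a, o → 6 syllables.
Between /o/ (V1) and /a/ (V2): just /w/ — single C goes to the following onset.
Between /a/ (V2) and /e/ (V3): cluster /hw/ — /hw/ is itself a permitted onset, so the whole cluster goes right; preceding coda = ∅.
Between /e/ (V3) and /e/ (V4): just /h/ — single C goes to the following onset.
Between /e/ (V4) and /a/ (V5): /nl/ splits as /n/ + /l/ (/l/ is the longest suffix that is a licit onset).
Between /a/ (V5) and /o/ (V6): /ljf/ splits as /lj/ + /f/ (/f/ is the longest suffix that is a licit onset).
Syllabification: ho.wa.hwe.hen.lalj.foj.
The second /l/ is in the coda of syllable 5 (/lalj/).

5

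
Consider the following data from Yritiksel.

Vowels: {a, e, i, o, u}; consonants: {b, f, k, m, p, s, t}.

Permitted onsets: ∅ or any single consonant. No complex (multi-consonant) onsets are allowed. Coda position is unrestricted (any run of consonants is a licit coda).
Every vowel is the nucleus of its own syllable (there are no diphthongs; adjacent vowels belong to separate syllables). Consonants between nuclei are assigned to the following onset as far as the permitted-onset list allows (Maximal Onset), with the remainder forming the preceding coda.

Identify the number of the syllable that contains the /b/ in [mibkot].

The vowels are i, o — 2 nuclei, so 2 syllables.
/i…o/ gap (V1→V2): /bk/ splits as /b/ + /k/ (/k/ is the longest suffix that is a licit onset).
Putting it together: mib.kot.
The /b/ is in the coda of syllable 1 (/mib/).

1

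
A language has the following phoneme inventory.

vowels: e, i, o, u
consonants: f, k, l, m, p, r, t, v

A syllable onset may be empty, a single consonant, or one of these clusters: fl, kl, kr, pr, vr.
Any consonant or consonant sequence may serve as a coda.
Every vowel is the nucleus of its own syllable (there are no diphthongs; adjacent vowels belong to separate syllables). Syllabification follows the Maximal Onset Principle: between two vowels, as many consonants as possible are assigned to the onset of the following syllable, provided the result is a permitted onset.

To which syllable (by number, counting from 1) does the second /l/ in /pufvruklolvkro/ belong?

Nuclei (vowels): u, u, o, o → 4 syllables.
σ1/σ2 boundary: cluster /fvr/ — the longest permitted-onset suffix is /vr/; onset = /vr/, preceding coda = /f/.
σ2/σ3 boundary: /kl/ — entire cluster is a permitted onset → onset /kl/, coda ∅.
σ3/σ4 boundary: /lvkr/ splits as /lv/ + /kr/ (/kr/ is the longest suffix that is a licit onset).
Syllabification: puf.vru.klolv.kro.
The second /l/ is in the coda of syllable 3 (/klolv/).

3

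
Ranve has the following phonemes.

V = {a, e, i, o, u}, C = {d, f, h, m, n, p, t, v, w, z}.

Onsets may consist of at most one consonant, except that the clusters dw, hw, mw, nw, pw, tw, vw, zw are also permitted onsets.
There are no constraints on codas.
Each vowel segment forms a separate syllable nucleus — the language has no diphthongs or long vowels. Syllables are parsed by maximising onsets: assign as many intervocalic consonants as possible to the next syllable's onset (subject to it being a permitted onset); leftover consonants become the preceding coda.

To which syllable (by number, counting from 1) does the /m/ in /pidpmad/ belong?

The vowels are i, a — 2 nuclei, so 2 syllables.
/i…a/ gap (V1→V2): /dpm/ — longest licit onset from the right is /m/, leaving /dp/ as coda.
Putting it together: pidp.mad.
The /m/ is in the onset of syllable 2 (/mad/).

2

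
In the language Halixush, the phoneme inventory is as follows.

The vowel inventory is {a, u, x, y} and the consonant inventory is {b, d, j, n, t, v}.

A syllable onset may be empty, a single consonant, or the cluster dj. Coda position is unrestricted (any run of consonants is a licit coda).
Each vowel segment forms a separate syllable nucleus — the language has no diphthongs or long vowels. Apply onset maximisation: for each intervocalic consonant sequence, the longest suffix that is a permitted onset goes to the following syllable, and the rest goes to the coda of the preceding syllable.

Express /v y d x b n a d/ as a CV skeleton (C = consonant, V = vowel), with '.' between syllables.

CV.CVC.CVC

The vowels are y, x, a — 3 nuclei, so 3 syllables.
/y…x/ gap (V1→V2): just /d/ — single C goes to the following onset.
/x…a/ gap (V2→V3): /bn/; trying suffixes from longest down, /n/ is the first permitted one, so coda /b/ | onset /n/.
Putting it together: vy.dxb.nad.
Mapping each syllable to C/V: /vy/ → CV, /dxb/ → CVC, /nad/ → CVC.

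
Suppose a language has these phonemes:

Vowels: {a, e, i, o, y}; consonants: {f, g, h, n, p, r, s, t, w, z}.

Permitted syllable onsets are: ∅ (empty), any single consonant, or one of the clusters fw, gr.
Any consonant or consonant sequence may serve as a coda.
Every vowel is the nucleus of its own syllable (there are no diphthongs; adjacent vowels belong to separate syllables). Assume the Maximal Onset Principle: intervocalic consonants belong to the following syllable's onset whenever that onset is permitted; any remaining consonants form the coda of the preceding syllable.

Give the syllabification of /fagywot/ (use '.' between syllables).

Vowels present: a, y, o; each is a nucleus, giving 3 syllables.
σ1/σ2 boundary: just /g/ — single C goes to the following onset.
σ2/σ3 boundary: just /w/ — single C goes to the following onset.

fa.gy.wot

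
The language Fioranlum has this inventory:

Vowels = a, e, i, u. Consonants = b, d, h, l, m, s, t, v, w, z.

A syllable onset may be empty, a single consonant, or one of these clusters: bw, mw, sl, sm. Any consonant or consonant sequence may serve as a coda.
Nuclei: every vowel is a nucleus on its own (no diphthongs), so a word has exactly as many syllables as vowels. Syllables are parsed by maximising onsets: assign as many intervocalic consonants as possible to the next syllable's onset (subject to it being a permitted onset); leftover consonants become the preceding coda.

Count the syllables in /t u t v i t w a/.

3

The vowels are u, i, a — 3 nuclei, so 3 syllables.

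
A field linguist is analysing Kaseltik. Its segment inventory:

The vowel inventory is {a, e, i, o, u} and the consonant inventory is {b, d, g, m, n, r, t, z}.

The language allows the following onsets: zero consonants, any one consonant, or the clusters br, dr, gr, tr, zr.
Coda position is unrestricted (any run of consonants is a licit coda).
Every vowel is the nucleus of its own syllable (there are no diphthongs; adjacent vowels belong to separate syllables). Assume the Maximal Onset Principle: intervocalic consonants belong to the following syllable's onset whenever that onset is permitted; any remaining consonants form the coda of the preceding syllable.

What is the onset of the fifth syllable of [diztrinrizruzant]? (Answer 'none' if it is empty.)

Vowels present: i, i, i, u, a; each is a nucleus, giving 5 syllables.
Between /i/ (V1) and /i/ (V2): /ztr/; trying suffixes from longest down, /tr/ is the first permitted one, so coda /z/ | onset /tr/.
Between /i/ (V2) and /i/ (V3): cluster /nr/ — the longest permitted-onset suffix is /r/; onset = /r/, preceding coda = /n/.
Between /i/ (V3) and /u/ (V4): /zr/ — entire cluster is a permitted onset → onset /zr/, coda ∅.
Between /u/ (V4) and /a/ (V5): just /z/ — single C goes to the following onset.
Putting it together: diz.trin.ri.zru.zant.
Syllable 5 is /zant/: onset /z/, nucleus /a/, coda /nt/.

z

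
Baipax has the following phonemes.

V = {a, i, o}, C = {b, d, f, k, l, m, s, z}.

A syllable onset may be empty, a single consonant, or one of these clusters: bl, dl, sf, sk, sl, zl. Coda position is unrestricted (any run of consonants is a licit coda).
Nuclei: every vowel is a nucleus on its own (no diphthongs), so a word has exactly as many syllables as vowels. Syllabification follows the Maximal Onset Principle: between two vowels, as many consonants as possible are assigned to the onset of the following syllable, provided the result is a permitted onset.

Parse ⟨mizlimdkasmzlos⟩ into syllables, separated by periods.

mi.zlimd.kasm.zlos

Nuclei (vowels): i, i, a, o → 4 syllables.
/i…i/ gap (V1→V2): /zl/ is a licit onset in full, so it all attaches to the next syllable.
/i…a/ gap (V2→V3): cluster /mdk/ — the longest permitted-onset suffix is /k/; onset = /k/, preceding coda = /md/.
/a…o/ gap (V3→V4): /smzl/ splits as /sm/ + /zl/ (/zl/ is the longest suffix that is a licit onset).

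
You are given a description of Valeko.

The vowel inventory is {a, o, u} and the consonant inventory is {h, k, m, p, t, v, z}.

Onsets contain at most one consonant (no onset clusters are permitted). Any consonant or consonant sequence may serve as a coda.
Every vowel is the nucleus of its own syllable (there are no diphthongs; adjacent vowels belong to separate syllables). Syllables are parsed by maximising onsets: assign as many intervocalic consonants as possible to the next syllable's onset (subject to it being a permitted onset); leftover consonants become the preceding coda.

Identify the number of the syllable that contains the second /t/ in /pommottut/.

The vowels are o, o, u — 3 nuclei, so 3 syllables.
Between /o/ (V1) and /o/ (V2): /mm/ — longest licit onset from the right is /m/, leaving /m/ as coda.
Between /o/ (V2) and /u/ (V3): /tt/; trying suffixes from longest down, /t/ is the first permitted one, so coda /t/ | onset /t/.
Putting it together: pom.mot.tut.
The second /t/ is in the onset of syllable 3 (/tut/).

3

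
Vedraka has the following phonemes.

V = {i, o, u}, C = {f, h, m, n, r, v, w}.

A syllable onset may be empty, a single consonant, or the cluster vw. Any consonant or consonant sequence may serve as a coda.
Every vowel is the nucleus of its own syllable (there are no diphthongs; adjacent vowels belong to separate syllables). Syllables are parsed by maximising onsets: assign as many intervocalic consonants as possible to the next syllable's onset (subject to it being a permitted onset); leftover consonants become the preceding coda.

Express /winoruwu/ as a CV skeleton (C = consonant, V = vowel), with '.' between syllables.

CV.CV.CV.CV

Vowels present: i, o, u, u; each is a nucleus, giving 4 syllables.
σ1/σ2 boundary: /n/ → onset of the next syllable (single consonants are always licit onsets).
σ2/σ3 boundary: /r/ → onset of the next syllable (single consonants are always licit onsets).
σ3/σ4 boundary: /w/ is a single consonant, so it becomes the next onset.
Result: wi.no.ru.wu.
Mapping each syllable to C/V: /wi/ → CV, /no/ → CV, /ru/ → CV, /wu/ → CV.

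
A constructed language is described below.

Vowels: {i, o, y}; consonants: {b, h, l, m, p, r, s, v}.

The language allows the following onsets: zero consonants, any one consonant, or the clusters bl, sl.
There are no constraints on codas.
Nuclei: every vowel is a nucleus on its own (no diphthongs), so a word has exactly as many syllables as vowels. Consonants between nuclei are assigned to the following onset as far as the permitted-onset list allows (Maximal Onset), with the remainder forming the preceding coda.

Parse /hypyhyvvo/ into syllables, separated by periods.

The vowels are y, y, y, o — 4 nuclei, so 4 syllables.
/y…y/ gap (V1→V2): /p/ → onset of the next syllable (single consonants are always licit onsets).
/y…y/ gap (V2→V3): /h/ → onset of the next syllable (single consonants are always licit onsets).
/y…o/ gap (V3→V4): /vv/ — longest licit onset from the right is /v/, leaving /v/ as coda.

hy.py.hyv.vo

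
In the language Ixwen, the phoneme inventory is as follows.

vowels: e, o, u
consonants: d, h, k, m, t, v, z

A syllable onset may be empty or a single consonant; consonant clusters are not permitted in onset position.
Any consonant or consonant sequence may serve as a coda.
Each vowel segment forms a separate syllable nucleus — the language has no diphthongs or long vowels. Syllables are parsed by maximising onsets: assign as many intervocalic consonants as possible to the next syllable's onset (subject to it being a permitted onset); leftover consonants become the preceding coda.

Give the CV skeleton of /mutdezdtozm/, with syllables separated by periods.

CVC.CVCC.CVCC

Vowels present: u, e, o; each is a nucleus, giving 3 syllables.
/u…e/ gap (V1→V2): /td/ splits as /t/ + /d/ (/d/ is the longest suffix that is a licit onset).
/e…o/ gap (V2→V3): /zdt/ — longest licit onset from the right is /t/, leaving /zd/ as coda.
Syllabification: mut.dezd.tozm.
Mapping each syllable to C/V: /mut/ → CVC, /dezd/ → CVCC, /tozm/ → CVCC.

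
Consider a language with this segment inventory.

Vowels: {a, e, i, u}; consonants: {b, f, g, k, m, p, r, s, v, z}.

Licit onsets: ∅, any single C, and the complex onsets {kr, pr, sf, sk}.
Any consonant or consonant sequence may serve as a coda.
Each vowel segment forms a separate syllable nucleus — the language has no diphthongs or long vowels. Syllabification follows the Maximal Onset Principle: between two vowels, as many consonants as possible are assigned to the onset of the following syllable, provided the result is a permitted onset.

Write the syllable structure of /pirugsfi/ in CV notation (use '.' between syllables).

CV.CVC.CCV

Nuclei (vowels): i, u, i → 3 syllables.
Between /i/ (V1) and /u/ (V2): just /r/ — single C goes to the following onset.
Between /u/ (V2) and /i/ (V3): cluster /gsf/ — the longest permitted-onset suffix is /sf/; onset = /sf/, preceding coda = /g/.
Syllabification: pi.rug.sfi.
Mapping each syllable to C/V: /pi/ → CV, /rug/ → CVC, /sfi/ → CCV.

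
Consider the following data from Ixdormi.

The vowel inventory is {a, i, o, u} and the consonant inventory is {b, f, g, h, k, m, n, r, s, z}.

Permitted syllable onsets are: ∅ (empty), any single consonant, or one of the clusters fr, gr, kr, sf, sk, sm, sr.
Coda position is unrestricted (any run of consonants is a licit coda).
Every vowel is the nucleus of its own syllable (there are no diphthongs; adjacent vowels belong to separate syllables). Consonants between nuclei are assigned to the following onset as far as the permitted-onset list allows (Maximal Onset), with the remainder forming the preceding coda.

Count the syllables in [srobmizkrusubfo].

5

Vowels present: o, i, u, u, o; each is a nucleus, giving 5 syllables.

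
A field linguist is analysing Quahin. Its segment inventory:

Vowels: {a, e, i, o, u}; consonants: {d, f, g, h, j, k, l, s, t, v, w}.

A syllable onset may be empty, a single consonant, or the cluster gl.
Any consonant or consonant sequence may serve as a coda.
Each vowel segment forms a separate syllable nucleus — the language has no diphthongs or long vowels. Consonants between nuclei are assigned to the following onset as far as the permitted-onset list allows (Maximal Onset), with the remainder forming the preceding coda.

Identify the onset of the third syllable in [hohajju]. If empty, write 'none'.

j

Vowels present: o, a, u; each is a nucleus, giving 3 syllables.
Between /o/ (V1) and /a/ (V2): just /h/ — single C goes to the following onset.
Between /a/ (V2) and /u/ (V3): /jj/ splits as /j/ + /j/ (/j/ is the longest suffix that is a licit onset).
So the parse is ho.haj.ju.
Syllable 3 is /ju/: onset /j/, nucleus /u/, coda ∅.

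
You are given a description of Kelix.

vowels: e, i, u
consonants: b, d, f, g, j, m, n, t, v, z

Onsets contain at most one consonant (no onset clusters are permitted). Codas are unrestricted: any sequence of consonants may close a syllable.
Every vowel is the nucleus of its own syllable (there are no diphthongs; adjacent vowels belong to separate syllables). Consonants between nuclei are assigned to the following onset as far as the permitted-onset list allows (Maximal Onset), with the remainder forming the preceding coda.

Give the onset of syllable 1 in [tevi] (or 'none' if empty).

t

Nuclei (vowels): e, i → 2 syllables.
V1 /e/ – V2 /i/: just /v/ — single C goes to the following onset.
So the parse is te.vi.
Syllable 1 is /te/: onset /t/, nucleus /e/, coda ∅.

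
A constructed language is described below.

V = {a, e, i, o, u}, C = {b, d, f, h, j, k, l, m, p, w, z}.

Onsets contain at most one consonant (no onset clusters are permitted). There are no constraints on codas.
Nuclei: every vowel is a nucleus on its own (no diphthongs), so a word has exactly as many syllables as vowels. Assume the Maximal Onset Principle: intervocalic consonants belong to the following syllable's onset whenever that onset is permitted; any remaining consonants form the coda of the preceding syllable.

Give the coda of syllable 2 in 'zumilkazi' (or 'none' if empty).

l

Vowels present: u, i, a, i; each is a nucleus, giving 4 syllables.
V1 /u/ – V2 /i/: /m/ → onset of the next syllable (single consonants are always licit onsets).
V2 /i/ – V3 /a/: /lk/ — longest licit onset from the right is /k/, leaving /l/ as coda.
V3 /a/ – V4 /i/: /z/ → onset of the next syllable (single consonants are always licit onsets).
So the parse is zu.mil.ka.zi.
Syllable 2 is /mil/: onset /m/, nucleus /i/, coda /l/.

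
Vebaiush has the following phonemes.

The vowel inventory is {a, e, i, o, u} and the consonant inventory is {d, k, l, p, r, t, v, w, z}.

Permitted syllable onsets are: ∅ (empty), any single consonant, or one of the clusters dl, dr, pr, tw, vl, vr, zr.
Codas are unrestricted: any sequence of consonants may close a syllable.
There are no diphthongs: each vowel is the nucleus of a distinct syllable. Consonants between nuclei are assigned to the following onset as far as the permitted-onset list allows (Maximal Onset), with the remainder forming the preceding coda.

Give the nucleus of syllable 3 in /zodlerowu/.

Vowels present: o, e, o, u; each is a nucleus, giving 4 syllables.
The third nucleus (vowel 3 from the left) is /o/.

o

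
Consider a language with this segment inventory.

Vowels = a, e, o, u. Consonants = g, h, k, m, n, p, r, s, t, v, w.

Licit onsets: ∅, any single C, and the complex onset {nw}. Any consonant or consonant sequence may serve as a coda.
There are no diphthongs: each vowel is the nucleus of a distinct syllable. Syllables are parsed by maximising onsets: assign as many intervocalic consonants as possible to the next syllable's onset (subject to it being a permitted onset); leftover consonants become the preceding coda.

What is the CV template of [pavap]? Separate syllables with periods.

Nuclei (vowels): a, a → 2 syllables.
σ1/σ2 boundary: /v/ is a single consonant, so it becomes the next onset.
Result: pa.vap.
Mapping each syllable to C/V: /pa/ → CV, /vap/ → CVC.

CV.CVC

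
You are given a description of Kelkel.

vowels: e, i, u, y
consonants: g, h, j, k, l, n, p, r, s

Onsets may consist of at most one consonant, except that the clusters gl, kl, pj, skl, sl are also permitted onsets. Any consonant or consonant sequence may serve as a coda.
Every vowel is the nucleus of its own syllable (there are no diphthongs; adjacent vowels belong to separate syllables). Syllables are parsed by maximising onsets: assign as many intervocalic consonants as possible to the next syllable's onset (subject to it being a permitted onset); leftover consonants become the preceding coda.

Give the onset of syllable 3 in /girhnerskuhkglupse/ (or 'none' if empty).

Vowels present: i, e, u, u, e; each is a nucleus, giving 5 syllables.
σ1/σ2 boundary: /rhn/ splits as /rh/ + /n/ (/n/ is the longest suffix that is a licit onset).
σ2/σ3 boundary: /rsk/; trying suffixes from longest down, /k/ is the first permitted one, so coda /rs/ | onset /k/.
σ3/σ4 boundary: cluster /hkgl/ — the longest permitted-onset suffix is /gl/; onset = /gl/, preceding coda = /hk/.
σ4/σ5 boundary: /ps/ splits as /p/ + /s/ (/s/ is the longest suffix that is a licit onset).
Result: girh.ners.kuhk.glup.se.
Syllable 3 is /kuhk/: onset /k/, nucleus /u/, coda /hk/.

k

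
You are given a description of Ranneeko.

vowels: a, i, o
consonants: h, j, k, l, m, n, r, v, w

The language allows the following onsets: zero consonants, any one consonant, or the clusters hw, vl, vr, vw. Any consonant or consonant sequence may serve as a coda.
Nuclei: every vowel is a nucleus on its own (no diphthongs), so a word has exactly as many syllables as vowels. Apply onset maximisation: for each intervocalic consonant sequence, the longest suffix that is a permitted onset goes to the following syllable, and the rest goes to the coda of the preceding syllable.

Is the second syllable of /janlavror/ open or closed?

open

The vowels are a, a, o — 3 nuclei, so 3 syllables.
Between /a/ (V1) and /a/ (V2): cluster /nl/ — the longest permitted-onset suffix is /l/; onset = /l/, preceding coda = /n/.
Between /a/ (V2) and /o/ (V3): /vr/ — entire cluster is a permitted onset → onset /vr/, coda ∅.
Result: jan.la.vror.
Syllable 2 is /la/; it ends in its nucleus with no coda, so it is open.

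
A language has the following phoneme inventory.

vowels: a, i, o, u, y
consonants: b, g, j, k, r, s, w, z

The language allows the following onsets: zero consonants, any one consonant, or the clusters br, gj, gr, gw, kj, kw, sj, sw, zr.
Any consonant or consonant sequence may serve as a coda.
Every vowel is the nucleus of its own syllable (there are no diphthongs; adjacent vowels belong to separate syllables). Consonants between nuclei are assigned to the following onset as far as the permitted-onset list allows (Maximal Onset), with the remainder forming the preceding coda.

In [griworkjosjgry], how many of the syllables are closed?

2

Vowels present: i, o, o, y; each is a nucleus, giving 4 syllables.
σ1/σ2 boundary: just /w/ — single C goes to the following onset.
σ2/σ3 boundary: /rkj/ — longest licit onset from the right is /kj/, leaving /r/ as coda.
σ3/σ4 boundary: cluster /sjgr/ — the longest permitted-onset suffix is /gr/; onset = /gr/, preceding coda = /sj/.
So the parse is gri.wor.kjosj.gry.
Classifying each syllable: /gri/ (open), /wor/ (closed), /kjosj/ (closed), /gry/ (open).
Closed syllables: 2.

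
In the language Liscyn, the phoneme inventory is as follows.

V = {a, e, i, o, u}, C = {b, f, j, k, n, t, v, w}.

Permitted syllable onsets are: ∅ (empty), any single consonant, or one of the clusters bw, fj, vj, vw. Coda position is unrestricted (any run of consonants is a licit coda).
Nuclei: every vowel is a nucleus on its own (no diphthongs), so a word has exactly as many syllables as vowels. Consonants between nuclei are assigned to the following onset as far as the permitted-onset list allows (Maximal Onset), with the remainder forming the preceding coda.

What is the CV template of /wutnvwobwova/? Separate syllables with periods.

Vowels present: u, o, o, a; each is a nucleus, giving 4 syllables.
V1 /u/ – V2 /o/: /tnvw/ — longest licit onset from the right is /vw/, leaving /tn/ as coda.
V2 /o/ – V3 /o/: cluster /bw/ — /bw/ is itself a permitted onset, so the whole cluster goes right; preceding coda = ∅.
V3 /o/ – V4 /a/: /v/ is a single consonant, so it becomes the next onset.
So the parse is wutn.vwo.bwo.va.
Mapping each syllable to C/V: /wutn/ → CVCC, /vwo/ → CCV, /bwo/ → CCV, /va/ → CV.

CVCC.CCV.CCV.CV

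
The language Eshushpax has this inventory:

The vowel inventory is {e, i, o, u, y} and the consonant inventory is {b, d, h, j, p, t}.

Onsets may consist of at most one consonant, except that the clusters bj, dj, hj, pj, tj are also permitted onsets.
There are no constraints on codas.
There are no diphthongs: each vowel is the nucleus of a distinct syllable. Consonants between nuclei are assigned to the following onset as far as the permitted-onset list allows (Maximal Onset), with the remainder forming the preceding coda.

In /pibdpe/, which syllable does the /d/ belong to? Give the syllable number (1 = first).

The vowels are i, e — 2 nuclei, so 2 syllables.
V1 /i/ – V2 /e/: /bdp/ splits as /bd/ + /p/ (/p/ is the longest suffix that is a licit onset).
Putting it together: pibd.pe.
The /d/ is in the coda of syllable 1 (/pibd/).

1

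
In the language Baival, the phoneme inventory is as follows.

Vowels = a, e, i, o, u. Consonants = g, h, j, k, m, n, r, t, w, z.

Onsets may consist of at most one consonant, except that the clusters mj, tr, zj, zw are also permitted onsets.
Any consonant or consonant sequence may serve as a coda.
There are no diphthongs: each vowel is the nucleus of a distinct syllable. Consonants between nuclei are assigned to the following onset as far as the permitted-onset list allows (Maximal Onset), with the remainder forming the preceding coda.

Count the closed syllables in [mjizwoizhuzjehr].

2

The vowels are i, o, i, u, e — 5 nuclei, so 5 syllables.
V1 /i/ – V2 /o/: /zw/ — entire cluster is a permitted onset → onset /zw/, coda ∅.
V2 /o/ – V3 /i/: no consonants, so the boundary falls immediately after /o/.
V3 /i/ – V4 /u/: cluster /zh/ — the longest permitted-onset suffix is /h/; onset = /h/, preceding coda = /z/.
V4 /u/ – V5 /e/: /zj/ is a licit onset in full, so it all attaches to the next syllable.
Syllabification: mji.zwo.iz.hu.zjehr.
Classifying each syllable: /mji/ (open), /zwo/ (open), /iz/ (closed), /hu/ (open), /zjehr/ (closed).
Closed syllables: 2.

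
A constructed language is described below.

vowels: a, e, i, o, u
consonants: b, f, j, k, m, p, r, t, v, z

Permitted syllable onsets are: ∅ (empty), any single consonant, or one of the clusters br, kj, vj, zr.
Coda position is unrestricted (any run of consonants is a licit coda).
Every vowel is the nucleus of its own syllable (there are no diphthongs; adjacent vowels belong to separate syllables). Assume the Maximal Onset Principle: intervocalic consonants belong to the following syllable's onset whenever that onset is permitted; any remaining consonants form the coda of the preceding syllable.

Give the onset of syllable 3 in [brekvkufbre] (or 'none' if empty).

Nuclei (vowels): e, u, e → 3 syllables.
σ1/σ2 boundary: /kvk/; trying suffixes from longest down, /k/ is the first permitted one, so coda /kv/ | onset /k/.
σ2/σ3 boundary: /fbr/ — longest licit onset from the right is /br/, leaving /f/ as coda.
Syllabification: brekv.kuf.bre.
Syllable 3 is /bre/: onset /br/, nucleus /e/, coda ∅.

br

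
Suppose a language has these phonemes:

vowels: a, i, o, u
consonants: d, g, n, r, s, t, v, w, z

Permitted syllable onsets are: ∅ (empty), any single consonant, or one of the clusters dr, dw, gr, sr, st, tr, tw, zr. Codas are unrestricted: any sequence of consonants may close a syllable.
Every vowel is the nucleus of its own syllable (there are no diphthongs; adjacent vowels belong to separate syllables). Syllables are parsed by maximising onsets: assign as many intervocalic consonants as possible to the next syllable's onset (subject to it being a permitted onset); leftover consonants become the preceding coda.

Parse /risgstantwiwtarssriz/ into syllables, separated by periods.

Nuclei (vowels): i, a, i, a, i → 5 syllables.
σ1/σ2 boundary: cluster /sgst/ — the longest permitted-onset suffix is /st/; onset = /st/, preceding coda = /sg/.
σ2/σ3 boundary: /ntw/ splits as /n/ + /tw/ (/tw/ is the longest suffix that is a licit onset).
σ3/σ4 boundary: /wt/ — longest licit onset from the right is /t/, leaving /w/ as coda.
σ4/σ5 boundary: cluster /rssr/ — the longest permitted-onset suffix is /sr/; onset = /sr/, preceding coda = /rs/.

risg.stan.twiw.tars.sriz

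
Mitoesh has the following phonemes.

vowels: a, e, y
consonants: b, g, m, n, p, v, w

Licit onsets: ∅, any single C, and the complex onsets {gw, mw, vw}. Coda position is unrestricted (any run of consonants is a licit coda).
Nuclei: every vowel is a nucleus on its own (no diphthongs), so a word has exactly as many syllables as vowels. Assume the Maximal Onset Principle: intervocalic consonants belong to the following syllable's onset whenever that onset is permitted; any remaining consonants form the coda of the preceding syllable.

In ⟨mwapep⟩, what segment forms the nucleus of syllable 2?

The vowels are a, e — 2 nuclei, so 2 syllables.
The second nucleus (vowel 2 from the left) is /e/.

e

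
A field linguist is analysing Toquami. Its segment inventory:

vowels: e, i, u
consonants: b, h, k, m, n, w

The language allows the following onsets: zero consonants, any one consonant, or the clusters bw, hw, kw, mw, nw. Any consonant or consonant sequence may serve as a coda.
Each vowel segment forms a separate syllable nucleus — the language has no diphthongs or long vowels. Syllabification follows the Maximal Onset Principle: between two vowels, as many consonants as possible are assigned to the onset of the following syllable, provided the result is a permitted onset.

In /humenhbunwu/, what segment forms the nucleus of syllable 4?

u

Nuclei (vowels): u, e, u, u → 4 syllables.
The fourth nucleus (vowel 4 from the left) is /u/.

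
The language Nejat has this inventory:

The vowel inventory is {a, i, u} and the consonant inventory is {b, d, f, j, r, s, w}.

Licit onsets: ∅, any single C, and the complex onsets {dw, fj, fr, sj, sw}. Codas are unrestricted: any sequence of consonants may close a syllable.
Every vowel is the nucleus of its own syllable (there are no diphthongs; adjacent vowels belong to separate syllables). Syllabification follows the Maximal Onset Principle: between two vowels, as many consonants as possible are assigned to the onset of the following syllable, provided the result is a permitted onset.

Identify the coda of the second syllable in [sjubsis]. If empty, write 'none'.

s

Vowels present: u, i; each is a nucleus, giving 2 syllables.
/u…i/ gap (V1→V2): /bs/; trying suffixes from longest down, /s/ is the first permitted one, so coda /b/ | onset /s/.
Result: sjub.sis.
Syllable 2 is /sis/: onset /s/, nucleus /i/, coda /s/.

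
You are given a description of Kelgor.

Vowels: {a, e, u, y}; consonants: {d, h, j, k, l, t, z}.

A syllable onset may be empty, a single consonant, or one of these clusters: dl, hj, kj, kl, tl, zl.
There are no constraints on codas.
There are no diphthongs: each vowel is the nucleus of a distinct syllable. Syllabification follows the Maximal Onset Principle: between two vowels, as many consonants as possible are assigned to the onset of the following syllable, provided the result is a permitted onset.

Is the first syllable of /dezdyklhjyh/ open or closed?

Vowels present: e, y, y; each is a nucleus, giving 3 syllables.
Between /e/ (V1) and /y/ (V2): cluster /zd/ — the longest permitted-onset suffix is /d/; onset = /d/, preceding coda = /z/.
Between /y/ (V2) and /y/ (V3): /klhj/ splits as /kl/ + /hj/ (/hj/ is the longest suffix that is a licit onset).
Result: dez.dykl.hjyh.
Syllable 1 is /dez/ with coda /z/, so it is closed.

closed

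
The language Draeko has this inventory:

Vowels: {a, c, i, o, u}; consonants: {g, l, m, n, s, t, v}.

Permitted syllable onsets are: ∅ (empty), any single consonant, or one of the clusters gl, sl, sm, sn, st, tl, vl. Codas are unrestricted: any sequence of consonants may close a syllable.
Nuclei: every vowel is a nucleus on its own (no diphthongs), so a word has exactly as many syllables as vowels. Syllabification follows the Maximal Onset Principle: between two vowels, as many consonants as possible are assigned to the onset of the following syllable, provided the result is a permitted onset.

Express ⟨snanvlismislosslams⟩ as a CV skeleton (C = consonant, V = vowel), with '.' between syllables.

Nuclei (vowels): a, i, i, o, a → 5 syllables.
σ1/σ2 boundary: /nvl/ splits as /n/ + /vl/ (/vl/ is the longest suffix that is a licit onset).
σ2/σ3 boundary: cluster /sm/ — /sm/ is itself a permitted onset, so the whole cluster goes right; preceding coda = ∅.
σ3/σ4 boundary: /sl/ — entire cluster is a permitted onset → onset /sl/, coda ∅.
σ4/σ5 boundary: cluster /ssl/ — the longest permitted-onset suffix is /sl/; onset = /sl/, preceding coda = /s/.
Putting it together: snan.vli.smi.slos.slams.
Mapping each syllable to C/V: /snan/ → CCVC, /vli/ → CCV, /smi/ → CCV, /slos/ → CCVC, /slams/ → CCVCC.

CCVC.CCV.CCV.CCVC.CCVCC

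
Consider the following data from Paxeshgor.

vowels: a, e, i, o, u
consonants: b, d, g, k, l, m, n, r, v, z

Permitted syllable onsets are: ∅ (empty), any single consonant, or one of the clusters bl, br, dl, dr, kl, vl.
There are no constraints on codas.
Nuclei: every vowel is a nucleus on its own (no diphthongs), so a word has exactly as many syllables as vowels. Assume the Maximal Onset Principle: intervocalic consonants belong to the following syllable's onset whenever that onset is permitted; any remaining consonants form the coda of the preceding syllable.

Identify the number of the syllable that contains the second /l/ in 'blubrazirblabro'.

4

Nuclei (vowels): u, a, i, a, o → 5 syllables.
Between /u/ (V1) and /a/ (V2): /br/ — entire cluster is a permitted onset → onset /br/, coda ∅.
Between /a/ (V2) and /i/ (V3): /z/ → onset of the next syllable (single consonants are always licit onsets).
Between /i/ (V3) and /a/ (V4): /rbl/ — longest licit onset from the right is /bl/, leaving /r/ as coda.
Between /a/ (V4) and /o/ (V5): cluster /br/ — /br/ is itself a permitted onset, so the whole cluster goes right; preceding coda = ∅.
Putting it together: blu.bra.zir.bla.bro.
The second /l/ is in the onset of syllable 4 (/bla/).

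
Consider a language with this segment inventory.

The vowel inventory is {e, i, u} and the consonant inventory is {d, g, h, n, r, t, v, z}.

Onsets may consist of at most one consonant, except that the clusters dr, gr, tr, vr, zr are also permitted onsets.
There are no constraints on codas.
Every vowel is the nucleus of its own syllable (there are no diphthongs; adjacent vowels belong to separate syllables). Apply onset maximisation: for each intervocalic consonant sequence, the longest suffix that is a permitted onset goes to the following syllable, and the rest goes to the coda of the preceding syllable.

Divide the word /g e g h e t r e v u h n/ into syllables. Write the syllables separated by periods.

The vowels are e, e, e, u — 4 nuclei, so 4 syllables.
/e…e/ gap (V1→V2): /gh/ splits as /g/ + /h/ (/h/ is the longest suffix that is a licit onset).
/e…e/ gap (V2→V3): cluster /tr/ — /tr/ is itself a permitted onset, so the whole cluster goes right; preceding coda = ∅.
/e…u/ gap (V3→V4): just /v/ — single C goes to the following onset.

geg.he.tre.vuhn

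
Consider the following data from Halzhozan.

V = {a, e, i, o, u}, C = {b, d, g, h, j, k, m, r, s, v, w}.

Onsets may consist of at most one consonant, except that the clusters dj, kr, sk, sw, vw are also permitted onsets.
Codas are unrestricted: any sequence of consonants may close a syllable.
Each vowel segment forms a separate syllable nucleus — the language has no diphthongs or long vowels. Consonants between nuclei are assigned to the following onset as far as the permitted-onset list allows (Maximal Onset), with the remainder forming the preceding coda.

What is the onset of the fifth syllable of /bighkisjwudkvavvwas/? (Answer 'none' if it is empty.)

vw

The vowels are i, i, u, a, a — 5 nuclei, so 5 syllables.
σ1/σ2 boundary: /ghk/; trying suffixes from longest down, /k/ is the first permitted one, so coda /gh/ | onset /k/.
σ2/σ3 boundary: /sjw/ splits as /sj/ + /w/ (/w/ is the longest suffix that is a licit onset).
σ3/σ4 boundary: /dkv/ splits as /dk/ + /v/ (/v/ is the longest suffix that is a licit onset).
σ4/σ5 boundary: /vvw/; trying suffixes from longest down, /vw/ is the first permitted one, so coda /v/ | onset /vw/.
So the parse is bigh.kisj.wudk.vav.vwas.
Syllable 5 is /vwas/: onset /vw/, nucleus /a/, coda /s/.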